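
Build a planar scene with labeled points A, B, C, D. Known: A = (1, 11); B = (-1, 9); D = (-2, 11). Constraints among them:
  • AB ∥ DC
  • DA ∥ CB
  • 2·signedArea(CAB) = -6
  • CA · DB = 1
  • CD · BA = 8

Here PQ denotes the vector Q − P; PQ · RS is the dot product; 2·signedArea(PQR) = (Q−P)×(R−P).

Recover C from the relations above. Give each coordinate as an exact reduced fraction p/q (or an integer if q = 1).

1. C_x = -4  [DA ∥ CB ∩ AB ∥ DC]
2. C_y = 9  [DA ∥ CB ∩ AB ∥ DC]
   → C = (-4, 9)

C = (-4, 9)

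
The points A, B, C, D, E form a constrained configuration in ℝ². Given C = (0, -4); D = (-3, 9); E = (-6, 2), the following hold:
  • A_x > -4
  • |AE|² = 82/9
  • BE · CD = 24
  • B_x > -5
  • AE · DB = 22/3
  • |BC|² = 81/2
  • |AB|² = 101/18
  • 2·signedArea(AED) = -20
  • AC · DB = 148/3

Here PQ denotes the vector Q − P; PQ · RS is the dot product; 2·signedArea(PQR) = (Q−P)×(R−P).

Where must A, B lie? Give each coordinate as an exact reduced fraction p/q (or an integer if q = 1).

A = (-3, 7/3)
B = (-9/2, 1/2)

1. A_x = -3  [line -7·x + 3·y + -28 = 0 ∩ |AE|² = 82/9]
2. A_y = 7/3  [line -7·x + 3·y + -28 = 0 ∩ |AE|² = 82/9]
   → A = (-3, 7/3)
3. B_x = -9/2  [AE · DB = 22/3 ∩ BE · CD = 24]
4. B_y = 1/2  [AE · DB = 22/3 ∩ BE · CD = 24]
   → B = (-9/2, 1/2)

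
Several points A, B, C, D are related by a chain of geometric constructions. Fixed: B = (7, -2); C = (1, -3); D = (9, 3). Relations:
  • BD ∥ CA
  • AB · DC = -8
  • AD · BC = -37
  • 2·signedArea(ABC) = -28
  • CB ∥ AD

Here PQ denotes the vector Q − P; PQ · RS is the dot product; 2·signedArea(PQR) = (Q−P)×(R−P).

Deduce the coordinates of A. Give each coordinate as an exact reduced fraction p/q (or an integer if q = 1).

1. A_x = 3  [CB ∥ AD ∩ BD ∥ CA]
2. A_y = 2  [CB ∥ AD ∩ BD ∥ CA]
   → A = (3, 2)

A = (3, 2)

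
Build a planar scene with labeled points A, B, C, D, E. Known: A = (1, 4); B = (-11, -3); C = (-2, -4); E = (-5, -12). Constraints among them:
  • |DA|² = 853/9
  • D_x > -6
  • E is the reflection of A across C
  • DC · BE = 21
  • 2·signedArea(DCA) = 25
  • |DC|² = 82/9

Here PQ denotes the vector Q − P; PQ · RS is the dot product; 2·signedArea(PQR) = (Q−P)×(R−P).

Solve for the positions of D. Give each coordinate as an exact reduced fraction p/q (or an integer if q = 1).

1. D_x = -5  [2·signedArea(DCA) = 25 ∩ DC · BE = 21]
2. D_y = -11/3  [2·signedArea(DCA) = 25 ∩ DC · BE = 21]
   → D = (-5, -11/3)

D = (-5, -11/3)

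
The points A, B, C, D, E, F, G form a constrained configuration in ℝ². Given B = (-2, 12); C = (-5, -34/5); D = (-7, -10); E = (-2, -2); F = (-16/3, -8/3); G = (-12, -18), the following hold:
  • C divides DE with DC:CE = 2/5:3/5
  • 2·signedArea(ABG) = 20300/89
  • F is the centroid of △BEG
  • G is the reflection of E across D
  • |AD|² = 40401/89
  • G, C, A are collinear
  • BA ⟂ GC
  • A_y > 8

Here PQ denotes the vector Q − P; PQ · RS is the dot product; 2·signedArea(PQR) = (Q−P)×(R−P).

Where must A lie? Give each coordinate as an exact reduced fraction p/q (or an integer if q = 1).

A = (382/89, 718/89)

1. A_x = 382/89  [G, C, A are collinear ∩ BA ⟂ GC]
2. A_y = 718/89  [G, C, A are collinear ∩ BA ⟂ GC]
   → A = (382/89, 718/89)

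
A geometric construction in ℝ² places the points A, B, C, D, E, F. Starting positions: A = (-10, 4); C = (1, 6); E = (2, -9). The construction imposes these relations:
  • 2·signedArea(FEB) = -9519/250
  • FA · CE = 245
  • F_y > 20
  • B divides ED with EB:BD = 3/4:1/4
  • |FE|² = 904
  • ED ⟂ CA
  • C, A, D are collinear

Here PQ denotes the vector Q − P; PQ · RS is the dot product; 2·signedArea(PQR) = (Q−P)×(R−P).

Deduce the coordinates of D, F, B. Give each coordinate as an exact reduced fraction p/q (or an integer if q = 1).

B = (-1/250, 1011/500)
D = (-84/125, 712/125)
F = (0, 21)

1. D_x = -84/125  [C, A, D are collinear ∩ ED ⟂ CA]
2. D_y = 712/125  [C, A, D are collinear ∩ ED ⟂ CA]
   → D = (-84/125, 712/125)
3. F_x = 0  [line -1·x + 15·y + -315 = 0 ∩ |FE|² = 904]
4. F_y = 21  [line -1·x + 15·y + -315 = 0 ∩ |FE|² = 904]
   → F = (0, 21)
5. B_x = -1/250  [B divides ED with EB:BD = 3/4:1/4]
6. B_y = 1011/500  [B divides ED with EB:BD = 3/4:1/4]
   → B = (-1/250, 1011/500)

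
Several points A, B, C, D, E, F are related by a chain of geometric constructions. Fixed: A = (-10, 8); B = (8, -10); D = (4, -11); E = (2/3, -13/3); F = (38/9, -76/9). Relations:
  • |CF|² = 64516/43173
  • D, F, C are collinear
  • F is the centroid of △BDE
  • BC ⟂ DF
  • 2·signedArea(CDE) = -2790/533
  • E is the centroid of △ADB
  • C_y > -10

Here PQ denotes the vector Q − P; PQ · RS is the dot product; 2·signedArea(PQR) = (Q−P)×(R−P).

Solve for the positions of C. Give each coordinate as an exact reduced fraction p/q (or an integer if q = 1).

C = (2194/533, -5150/533)

1. C_x = 2194/533  [D, F, C are collinear ∩ BC ⟂ DF]
2. C_y = -5150/533  [D, F, C are collinear ∩ BC ⟂ DF]
   → C = (2194/533, -5150/533)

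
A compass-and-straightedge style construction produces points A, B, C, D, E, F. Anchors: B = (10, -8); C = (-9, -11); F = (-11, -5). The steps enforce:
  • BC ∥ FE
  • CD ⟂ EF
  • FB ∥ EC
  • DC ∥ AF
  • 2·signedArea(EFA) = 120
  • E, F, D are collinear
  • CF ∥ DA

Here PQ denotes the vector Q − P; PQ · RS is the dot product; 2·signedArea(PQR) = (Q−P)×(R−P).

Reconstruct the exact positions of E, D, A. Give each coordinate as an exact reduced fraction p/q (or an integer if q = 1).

A = (-443/37, 43/37)
D = (-369/37, -179/37)
E = (-30, -8)

1. E_x = -30  [FB ∥ EC ∩ BC ∥ FE]
2. E_y = -8  [FB ∥ EC ∩ BC ∥ FE]
   → E = (-30, -8)
3. D_x = -369/37  [E, F, D are collinear ∩ CD ⟂ EF]
4. D_y = -179/37  [E, F, D are collinear ∩ CD ⟂ EF]
   → D = (-369/37, -179/37)
5. A_x = -443/37  [DC ∥ AF ∩ CF ∥ DA]
6. A_y = 43/37  [DC ∥ AF ∩ CF ∥ DA]
   → A = (-443/37, 43/37)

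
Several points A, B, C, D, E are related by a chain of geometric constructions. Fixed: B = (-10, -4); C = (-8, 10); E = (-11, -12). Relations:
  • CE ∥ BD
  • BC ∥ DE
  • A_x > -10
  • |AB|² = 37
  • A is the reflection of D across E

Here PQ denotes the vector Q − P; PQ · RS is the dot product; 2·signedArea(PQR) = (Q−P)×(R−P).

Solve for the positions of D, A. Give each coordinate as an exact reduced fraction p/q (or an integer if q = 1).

1. D_x = -13  [BC ∥ DE ∩ CE ∥ BD]
2. D_y = -26  [BC ∥ DE ∩ CE ∥ BD]
   → D = (-13, -26)
3. A_x = -9  [A is the reflection of D across E]
4. A_y = 2  [A is the reflection of D across E]
   → A = (-9, 2)

A = (-9, 2)
D = (-13, -26)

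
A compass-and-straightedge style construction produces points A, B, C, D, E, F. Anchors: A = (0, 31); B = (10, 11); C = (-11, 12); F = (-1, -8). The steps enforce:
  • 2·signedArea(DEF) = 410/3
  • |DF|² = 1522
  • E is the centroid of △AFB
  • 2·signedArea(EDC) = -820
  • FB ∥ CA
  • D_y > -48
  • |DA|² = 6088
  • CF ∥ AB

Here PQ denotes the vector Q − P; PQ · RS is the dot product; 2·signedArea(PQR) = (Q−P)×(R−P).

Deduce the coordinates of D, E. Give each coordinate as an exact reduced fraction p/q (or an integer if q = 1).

D = (-2, -47)
E = (3, 34/3)

1. E_x = 3  [E is the centroid of △AFB]
2. E_y = 34/3  [E is the centroid of △AFB]
   → E = (3, 34/3)
3. D_x = -2  [2·signedArea(DEF) = 410/3 ∩ 2·signedArea(EDC) = -820]
4. D_y = -47  [2·signedArea(DEF) = 410/3 ∩ 2·signedArea(EDC) = -820]
   → D = (-2, -47)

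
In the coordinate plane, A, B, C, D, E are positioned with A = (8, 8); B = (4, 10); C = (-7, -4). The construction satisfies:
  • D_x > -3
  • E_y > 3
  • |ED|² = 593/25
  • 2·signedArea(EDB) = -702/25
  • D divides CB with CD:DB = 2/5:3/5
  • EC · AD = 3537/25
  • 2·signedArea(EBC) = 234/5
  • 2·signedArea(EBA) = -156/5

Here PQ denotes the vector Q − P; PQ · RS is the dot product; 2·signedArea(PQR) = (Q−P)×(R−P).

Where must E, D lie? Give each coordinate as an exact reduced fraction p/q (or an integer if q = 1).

1. E_x = 2  [2·signedArea(EBC) = 234/5 ∩ 2·signedArea(EBA) = -156/5]
2. E_y = 16/5  [2·signedArea(EBC) = 234/5 ∩ 2·signedArea(EBA) = -156/5]
   → E = (2, 16/5)
3. D_x = -13/5  [D divides CB with CD:DB = 2/5:3/5]
4. D_y = 8/5  [D divides CB with CD:DB = 2/5:3/5]
   → D = (-13/5, 8/5)

D = (-13/5, 8/5)
E = (2, 16/5)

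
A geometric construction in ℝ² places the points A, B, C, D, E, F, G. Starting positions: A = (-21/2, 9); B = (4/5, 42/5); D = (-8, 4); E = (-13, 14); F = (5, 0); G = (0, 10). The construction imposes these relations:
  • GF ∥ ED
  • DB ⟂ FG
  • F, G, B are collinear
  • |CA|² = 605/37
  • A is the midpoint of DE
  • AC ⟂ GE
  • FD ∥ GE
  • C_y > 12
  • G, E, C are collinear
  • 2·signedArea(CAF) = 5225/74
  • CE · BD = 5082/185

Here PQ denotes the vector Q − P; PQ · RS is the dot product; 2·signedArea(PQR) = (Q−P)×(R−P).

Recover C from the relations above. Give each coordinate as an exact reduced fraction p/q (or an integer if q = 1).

1. C_x = -689/74  [G, E, C are collinear ∩ AC ⟂ GE]
2. C_y = 476/37  [G, E, C are collinear ∩ AC ⟂ GE]
   → C = (-689/74, 476/37)

C = (-689/74, 476/37)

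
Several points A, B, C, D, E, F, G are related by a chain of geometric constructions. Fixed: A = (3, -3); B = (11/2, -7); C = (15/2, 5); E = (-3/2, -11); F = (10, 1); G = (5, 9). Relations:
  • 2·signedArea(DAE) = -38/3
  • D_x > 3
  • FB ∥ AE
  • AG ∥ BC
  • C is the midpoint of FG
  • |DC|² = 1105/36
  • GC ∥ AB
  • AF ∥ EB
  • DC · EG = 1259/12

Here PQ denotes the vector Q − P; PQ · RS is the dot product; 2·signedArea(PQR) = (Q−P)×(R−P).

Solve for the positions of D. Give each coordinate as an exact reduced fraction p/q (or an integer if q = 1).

1. D_x = 11/3  [2·signedArea(DAE) = -38/3 ∩ DC · EG = 1259/12]
2. D_y = 1  [2·signedArea(DAE) = -38/3 ∩ DC · EG = 1259/12]
   → D = (11/3, 1)

D = (11/3, 1)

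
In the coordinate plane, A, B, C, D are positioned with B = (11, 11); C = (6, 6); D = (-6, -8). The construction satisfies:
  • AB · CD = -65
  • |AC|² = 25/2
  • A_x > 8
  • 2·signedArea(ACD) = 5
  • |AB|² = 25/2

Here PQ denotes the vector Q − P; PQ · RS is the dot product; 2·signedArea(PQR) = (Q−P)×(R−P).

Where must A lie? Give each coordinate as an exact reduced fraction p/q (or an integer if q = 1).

A = (17/2, 17/2)

1. A_x = 17/2  [2·signedArea(ACD) = 5 ∩ AB · CD = -65]
2. A_y = 17/2  [2·signedArea(ACD) = 5 ∩ AB · CD = -65]
   → A = (17/2, 17/2)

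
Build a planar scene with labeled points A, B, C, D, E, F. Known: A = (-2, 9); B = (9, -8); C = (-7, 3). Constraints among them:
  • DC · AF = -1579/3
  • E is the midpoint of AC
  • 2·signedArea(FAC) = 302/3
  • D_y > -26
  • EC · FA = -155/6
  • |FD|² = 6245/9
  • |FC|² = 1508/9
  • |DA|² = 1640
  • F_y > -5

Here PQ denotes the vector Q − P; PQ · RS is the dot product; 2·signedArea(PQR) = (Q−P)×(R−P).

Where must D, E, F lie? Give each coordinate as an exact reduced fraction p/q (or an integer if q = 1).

D = (20, -25)
E = (-9/2, 6)
F = (11/3, -13/3)

1. E_x = -9/2  [E is the midpoint of AC]
2. E_y = 6  [E is the midpoint of AC]
   → E = (-9/2, 6)
3. F_x = 11/3  [2·signedArea(FAC) = 302/3 ∩ EC · FA = -155/6]
4. F_y = -13/3  [2·signedArea(FAC) = 302/3 ∩ EC · FA = -155/6]
   → F = (11/3, -13/3)
5. D_x = 20  [line -17/3·x + 40/3·y + 1340/3 = 0 ∩ |DA|² = 1640]
6. D_y = -25  [line -17/3·x + 40/3·y + 1340/3 = 0 ∩ |DA|² = 1640]
   → D = (20, -25)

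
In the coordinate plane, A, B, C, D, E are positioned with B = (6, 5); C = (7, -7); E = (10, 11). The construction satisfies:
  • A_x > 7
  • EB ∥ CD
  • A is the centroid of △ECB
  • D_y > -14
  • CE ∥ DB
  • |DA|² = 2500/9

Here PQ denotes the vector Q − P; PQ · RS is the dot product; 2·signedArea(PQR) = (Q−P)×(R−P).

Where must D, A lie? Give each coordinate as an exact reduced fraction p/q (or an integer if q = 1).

1. D_x = 3  [CE ∥ DB ∩ EB ∥ CD]
2. D_y = -13  [CE ∥ DB ∩ EB ∥ CD]
   → D = (3, -13)
3. A_x = 23/3  [A is the centroid of △ECB]
4. A_y = 3  [A is the centroid of △ECB]
   → A = (23/3, 3)

A = (23/3, 3)
D = (3, -13)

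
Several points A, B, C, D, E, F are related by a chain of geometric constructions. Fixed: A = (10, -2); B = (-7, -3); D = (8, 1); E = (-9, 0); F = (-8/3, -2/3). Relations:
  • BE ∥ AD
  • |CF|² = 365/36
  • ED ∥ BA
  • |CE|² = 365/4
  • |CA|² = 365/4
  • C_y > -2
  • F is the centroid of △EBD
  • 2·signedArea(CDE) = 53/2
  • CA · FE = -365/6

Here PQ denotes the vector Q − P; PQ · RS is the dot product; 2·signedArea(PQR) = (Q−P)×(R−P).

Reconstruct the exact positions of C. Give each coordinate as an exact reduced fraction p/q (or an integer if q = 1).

1. C_x = 1/2  [CA · FE = -365/6 ∩ 2·signedArea(CDE) = 53/2]
2. C_y = -1  [CA · FE = -365/6 ∩ 2·signedArea(CDE) = 53/2]
   → C = (1/2, -1)

C = (1/2, -1)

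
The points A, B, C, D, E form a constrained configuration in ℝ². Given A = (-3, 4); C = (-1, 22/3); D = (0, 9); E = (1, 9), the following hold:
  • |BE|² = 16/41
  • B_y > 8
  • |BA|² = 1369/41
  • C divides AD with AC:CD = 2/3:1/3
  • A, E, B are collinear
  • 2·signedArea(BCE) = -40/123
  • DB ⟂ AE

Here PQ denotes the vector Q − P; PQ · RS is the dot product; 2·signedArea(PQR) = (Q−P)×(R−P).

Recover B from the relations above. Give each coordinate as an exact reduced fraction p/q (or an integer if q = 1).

B = (25/41, 349/41)

1. B_x = 25/41  [A, E, B are collinear ∩ DB ⟂ AE]
2. B_y = 349/41  [A, E, B are collinear ∩ DB ⟂ AE]
   → B = (25/41, 349/41)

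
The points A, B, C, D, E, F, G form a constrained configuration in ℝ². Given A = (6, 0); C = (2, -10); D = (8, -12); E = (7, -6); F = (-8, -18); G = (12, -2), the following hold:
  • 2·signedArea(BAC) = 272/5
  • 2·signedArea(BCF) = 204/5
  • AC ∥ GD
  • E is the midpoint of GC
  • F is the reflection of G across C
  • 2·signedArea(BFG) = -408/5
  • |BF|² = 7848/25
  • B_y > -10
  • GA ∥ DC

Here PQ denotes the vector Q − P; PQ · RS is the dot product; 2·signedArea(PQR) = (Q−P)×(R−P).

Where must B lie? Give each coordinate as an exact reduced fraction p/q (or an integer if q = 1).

B = (38/5, -48/5)

1. B_x = 38/5  [2·signedArea(BFG) = -408/5 ∩ 2·signedArea(BAC) = 272/5]
2. B_y = -48/5  [2·signedArea(BFG) = -408/5 ∩ 2·signedArea(BAC) = 272/5]
   → B = (38/5, -48/5)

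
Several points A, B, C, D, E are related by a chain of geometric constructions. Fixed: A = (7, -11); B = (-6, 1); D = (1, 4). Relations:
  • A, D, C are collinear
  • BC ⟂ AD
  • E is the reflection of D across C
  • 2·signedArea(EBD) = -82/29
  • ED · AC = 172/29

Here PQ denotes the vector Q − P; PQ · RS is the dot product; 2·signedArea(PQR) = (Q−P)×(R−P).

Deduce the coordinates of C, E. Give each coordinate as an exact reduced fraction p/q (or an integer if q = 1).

C = (31/29, 111/29)
E = (33/29, 106/29)

1. C_x = 31/29  [A, D, C are collinear ∩ BC ⟂ AD]
2. C_y = 111/29  [A, D, C are collinear ∩ BC ⟂ AD]
   → C = (31/29, 111/29)
3. E_x = 33/29  [E is the reflection of D across C]
4. E_y = 106/29  [E is the reflection of D across C]
   → E = (33/29, 106/29)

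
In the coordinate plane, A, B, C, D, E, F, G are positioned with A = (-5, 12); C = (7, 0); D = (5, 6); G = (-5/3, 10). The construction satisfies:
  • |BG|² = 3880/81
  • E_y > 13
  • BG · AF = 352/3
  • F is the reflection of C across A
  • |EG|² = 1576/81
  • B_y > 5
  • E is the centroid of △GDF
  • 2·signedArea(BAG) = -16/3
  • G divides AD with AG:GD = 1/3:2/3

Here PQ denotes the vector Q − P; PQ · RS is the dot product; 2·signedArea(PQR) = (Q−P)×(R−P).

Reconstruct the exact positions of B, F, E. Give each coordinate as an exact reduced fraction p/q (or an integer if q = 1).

B = (31/9, 16/3)
E = (-41/9, 40/3)
F = (-17, 24)

1. F_x = -17  [F is the reflection of C across A]
2. F_y = 24  [F is the reflection of C across A]
   → F = (-17, 24)
3. E_x = -41/9  [E is the centroid of △GDF]
4. E_y = 40/3  [E is the centroid of △GDF]
   → E = (-41/9, 40/3)
5. B_x = 31/9  [2·signedArea(BAG) = -16/3 ∩ BG · AF = 352/3]
6. B_y = 16/3  [2·signedArea(BAG) = -16/3 ∩ BG · AF = 352/3]
   → B = (31/9, 16/3)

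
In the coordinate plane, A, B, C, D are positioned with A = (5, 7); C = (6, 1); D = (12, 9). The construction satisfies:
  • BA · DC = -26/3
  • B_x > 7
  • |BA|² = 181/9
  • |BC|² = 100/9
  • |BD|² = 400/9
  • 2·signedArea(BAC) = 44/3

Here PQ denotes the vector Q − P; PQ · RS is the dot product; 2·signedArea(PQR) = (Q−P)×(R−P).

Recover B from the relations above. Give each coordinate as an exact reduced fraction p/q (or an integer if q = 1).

1. B_x = 8  [2·signedArea(BAC) = 44/3 ∩ BA · DC = -26/3]
2. B_y = 11/3  [2·signedArea(BAC) = 44/3 ∩ BA · DC = -26/3]
   → B = (8, 11/3)

B = (8, 11/3)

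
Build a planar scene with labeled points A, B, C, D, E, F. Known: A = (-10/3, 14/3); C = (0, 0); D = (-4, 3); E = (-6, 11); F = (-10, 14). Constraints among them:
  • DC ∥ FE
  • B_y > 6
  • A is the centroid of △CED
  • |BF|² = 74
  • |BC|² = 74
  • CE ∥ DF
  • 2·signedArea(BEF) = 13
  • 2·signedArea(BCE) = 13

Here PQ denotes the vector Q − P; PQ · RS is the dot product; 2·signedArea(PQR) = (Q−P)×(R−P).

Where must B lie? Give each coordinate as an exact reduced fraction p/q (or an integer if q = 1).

1. B_x = -5  [2·signedArea(BEF) = 13 ∩ 2·signedArea(BCE) = 13]
2. B_y = 7  [2·signedArea(BEF) = 13 ∩ 2·signedArea(BCE) = 13]
   → B = (-5, 7)

B = (-5, 7)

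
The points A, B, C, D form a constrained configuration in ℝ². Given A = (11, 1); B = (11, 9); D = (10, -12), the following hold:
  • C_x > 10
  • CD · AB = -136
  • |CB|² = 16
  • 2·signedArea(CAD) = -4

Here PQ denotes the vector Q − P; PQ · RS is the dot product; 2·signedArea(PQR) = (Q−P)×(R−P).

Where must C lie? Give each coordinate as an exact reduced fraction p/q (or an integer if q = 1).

C = (11, 5)

1. C_x = 11  [2·signedArea(CAD) = -4 ∩ CD · AB = -136]
2. C_y = 5  [2·signedArea(CAD) = -4 ∩ CD · AB = -136]
   → C = (11, 5)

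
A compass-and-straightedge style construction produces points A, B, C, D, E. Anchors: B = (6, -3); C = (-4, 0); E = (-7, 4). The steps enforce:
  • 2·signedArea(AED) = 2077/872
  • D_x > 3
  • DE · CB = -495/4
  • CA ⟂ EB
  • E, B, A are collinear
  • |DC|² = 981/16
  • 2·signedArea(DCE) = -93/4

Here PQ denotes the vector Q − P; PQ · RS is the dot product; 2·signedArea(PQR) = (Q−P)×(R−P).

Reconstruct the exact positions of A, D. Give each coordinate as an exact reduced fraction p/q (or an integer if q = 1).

1. A_x = -655/218  [E, B, A are collinear ∩ CA ⟂ EB]
2. A_y = 403/218  [E, B, A are collinear ∩ CA ⟂ EB]
   → A = (-655/218, 403/218)
3. D_x = 7/2  [DE · CB = -495/4 ∩ 2·signedArea(AED) = 2077/872]
4. D_y = -9/4  [DE · CB = -495/4 ∩ 2·signedArea(AED) = 2077/872]
   → D = (7/2, -9/4)

A = (-655/218, 403/218)
D = (7/2, -9/4)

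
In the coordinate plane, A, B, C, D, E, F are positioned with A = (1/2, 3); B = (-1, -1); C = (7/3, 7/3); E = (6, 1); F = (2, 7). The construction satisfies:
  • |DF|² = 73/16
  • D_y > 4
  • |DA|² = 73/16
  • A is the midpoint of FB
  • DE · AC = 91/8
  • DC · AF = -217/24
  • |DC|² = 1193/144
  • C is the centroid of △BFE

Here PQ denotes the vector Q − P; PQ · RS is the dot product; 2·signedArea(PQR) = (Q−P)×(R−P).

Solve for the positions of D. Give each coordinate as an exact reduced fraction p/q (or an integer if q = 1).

1. D_x = 5/4  [DC · AF = -217/24 ∩ DE · AC = 91/8]
2. D_y = 5  [DC · AF = -217/24 ∩ DE · AC = 91/8]
   → D = (5/4, 5)

D = (5/4, 5)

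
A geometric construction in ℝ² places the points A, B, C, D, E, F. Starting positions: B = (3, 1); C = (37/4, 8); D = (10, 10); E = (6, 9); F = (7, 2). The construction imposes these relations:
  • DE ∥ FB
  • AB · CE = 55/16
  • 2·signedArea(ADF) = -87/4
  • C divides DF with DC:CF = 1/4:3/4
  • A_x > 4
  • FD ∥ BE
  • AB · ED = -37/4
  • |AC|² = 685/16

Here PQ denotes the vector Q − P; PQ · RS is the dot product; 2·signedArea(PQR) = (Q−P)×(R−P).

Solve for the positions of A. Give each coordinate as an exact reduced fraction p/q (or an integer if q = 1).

1. A_x = 19/4  [AB · CE = 55/16 ∩ 2·signedArea(ADF) = -87/4]
2. A_y = 13/4  [AB · CE = 55/16 ∩ 2·signedArea(ADF) = -87/4]
   → A = (19/4, 13/4)

A = (19/4, 13/4)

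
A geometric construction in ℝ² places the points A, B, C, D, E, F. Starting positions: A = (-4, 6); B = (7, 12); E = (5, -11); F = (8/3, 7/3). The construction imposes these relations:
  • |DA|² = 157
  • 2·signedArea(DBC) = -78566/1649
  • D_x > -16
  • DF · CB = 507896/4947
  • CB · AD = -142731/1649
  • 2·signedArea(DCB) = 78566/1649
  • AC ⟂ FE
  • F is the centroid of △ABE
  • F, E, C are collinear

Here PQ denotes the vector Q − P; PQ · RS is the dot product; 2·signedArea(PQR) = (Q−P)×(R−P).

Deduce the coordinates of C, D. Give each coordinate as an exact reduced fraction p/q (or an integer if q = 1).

C = (3044/1649, 11581/1649)
D = (-15, 0)

1. C_x = 3044/1649  [F, E, C are collinear ∩ AC ⟂ FE]
2. C_y = 11581/1649  [F, E, C are collinear ∩ AC ⟂ FE]
   → C = (3044/1649, 11581/1649)
3. D_x = -15  [2·signedArea(DCB) = 78566/1649 ∩ DF · CB = 507896/4947]
4. D_y = 0  [2·signedArea(DCB) = 78566/1649 ∩ DF · CB = 507896/4947]
   → D = (-15, 0)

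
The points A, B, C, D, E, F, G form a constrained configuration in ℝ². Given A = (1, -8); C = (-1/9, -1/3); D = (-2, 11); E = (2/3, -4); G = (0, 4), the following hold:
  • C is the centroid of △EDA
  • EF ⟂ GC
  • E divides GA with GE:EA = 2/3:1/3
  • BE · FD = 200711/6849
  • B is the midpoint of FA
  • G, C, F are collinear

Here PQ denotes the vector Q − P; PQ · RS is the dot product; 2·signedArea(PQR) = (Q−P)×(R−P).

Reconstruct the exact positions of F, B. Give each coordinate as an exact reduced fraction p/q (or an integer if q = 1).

1. F_x = -467/2283  [G, C, F are collinear ∩ EF ⟂ GC]
2. F_y = -3027/761  [G, C, F are collinear ∩ EF ⟂ GC]
   → F = (-467/2283, -3027/761)
3. B_x = 908/2283  [B is the midpoint of FA]
4. B_y = -9115/1522  [B is the midpoint of FA]
   → B = (908/2283, -9115/1522)

B = (908/2283, -9115/1522)
F = (-467/2283, -3027/761)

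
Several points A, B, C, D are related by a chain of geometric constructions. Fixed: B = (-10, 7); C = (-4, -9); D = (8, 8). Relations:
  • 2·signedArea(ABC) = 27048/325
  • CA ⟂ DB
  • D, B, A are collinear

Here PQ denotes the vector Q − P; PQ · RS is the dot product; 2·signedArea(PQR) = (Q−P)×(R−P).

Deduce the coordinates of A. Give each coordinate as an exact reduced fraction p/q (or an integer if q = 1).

A = (-1594/325, 2367/325)

1. A_x = -1594/325  [D, B, A are collinear ∩ CA ⟂ DB]
2. A_y = 2367/325  [D, B, A are collinear ∩ CA ⟂ DB]
   → A = (-1594/325, 2367/325)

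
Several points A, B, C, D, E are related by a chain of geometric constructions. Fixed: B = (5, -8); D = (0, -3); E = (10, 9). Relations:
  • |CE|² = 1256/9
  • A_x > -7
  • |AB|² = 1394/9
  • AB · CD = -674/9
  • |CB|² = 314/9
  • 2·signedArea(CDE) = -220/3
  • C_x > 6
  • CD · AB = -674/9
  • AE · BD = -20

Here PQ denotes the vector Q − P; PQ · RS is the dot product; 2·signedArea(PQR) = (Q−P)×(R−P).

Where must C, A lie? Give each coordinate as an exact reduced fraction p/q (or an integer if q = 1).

1. C_x = 20/3  [line -12·x + 10·y + 310/3 = 0 ∩ |CB|² = 314/9]
2. C_y = -7/3  [line -12·x + 10·y + 310/3 = 0 ∩ |CB|² = 314/9]
   → C = (20/3, -7/3)
3. A_x = -20/3  [AE · BD = -20 ∩ CD · AB = -674/9]
4. A_y = -11/3  [AE · BD = -20 ∩ CD · AB = -674/9]
   → A = (-20/3, -11/3)

A = (-20/3, -11/3)
C = (20/3, -7/3)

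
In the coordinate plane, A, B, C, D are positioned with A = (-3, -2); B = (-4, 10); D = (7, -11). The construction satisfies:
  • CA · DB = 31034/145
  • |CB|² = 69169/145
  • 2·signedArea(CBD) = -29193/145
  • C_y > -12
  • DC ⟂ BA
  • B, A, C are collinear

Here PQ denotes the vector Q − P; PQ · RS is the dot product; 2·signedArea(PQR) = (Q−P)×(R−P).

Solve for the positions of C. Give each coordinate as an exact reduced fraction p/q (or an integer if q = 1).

C = (-317/145, -1706/145)

1. C_x = -317/145  [B, A, C are collinear ∩ DC ⟂ BA]
2. C_y = -1706/145  [B, A, C are collinear ∩ DC ⟂ BA]
   → C = (-317/145, -1706/145)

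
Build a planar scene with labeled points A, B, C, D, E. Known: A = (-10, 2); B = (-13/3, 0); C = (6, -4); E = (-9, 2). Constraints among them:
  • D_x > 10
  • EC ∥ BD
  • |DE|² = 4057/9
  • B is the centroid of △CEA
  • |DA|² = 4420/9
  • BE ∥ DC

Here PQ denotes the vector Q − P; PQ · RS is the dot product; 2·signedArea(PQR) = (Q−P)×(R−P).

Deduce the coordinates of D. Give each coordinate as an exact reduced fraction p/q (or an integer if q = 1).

D = (32/3, -6)

1. D_x = 32/3  [BE ∥ DC ∩ EC ∥ BD]
2. D_y = -6  [BE ∥ DC ∩ EC ∥ BD]
   → D = (32/3, -6)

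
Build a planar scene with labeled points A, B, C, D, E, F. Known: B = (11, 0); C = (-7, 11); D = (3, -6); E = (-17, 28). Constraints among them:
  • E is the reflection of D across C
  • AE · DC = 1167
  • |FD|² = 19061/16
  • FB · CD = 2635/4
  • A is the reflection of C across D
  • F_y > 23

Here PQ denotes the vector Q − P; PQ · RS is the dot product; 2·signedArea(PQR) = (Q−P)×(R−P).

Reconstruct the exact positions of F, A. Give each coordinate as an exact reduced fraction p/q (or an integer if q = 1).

A = (13, -23)
F = (-29/2, 95/4)

1. F_x = -29/2  [line -10·x + 17·y + -2195/4 = 0 ∩ |FD|² = 19061/16]
2. F_y = 95/4  [line -10·x + 17·y + -2195/4 = 0 ∩ |FD|² = 19061/16]
   → F = (-29/2, 95/4)
3. A_x = 13  [A is the reflection of C across D]
4. A_y = -23  [A is the reflection of C across D]
   → A = (13, -23)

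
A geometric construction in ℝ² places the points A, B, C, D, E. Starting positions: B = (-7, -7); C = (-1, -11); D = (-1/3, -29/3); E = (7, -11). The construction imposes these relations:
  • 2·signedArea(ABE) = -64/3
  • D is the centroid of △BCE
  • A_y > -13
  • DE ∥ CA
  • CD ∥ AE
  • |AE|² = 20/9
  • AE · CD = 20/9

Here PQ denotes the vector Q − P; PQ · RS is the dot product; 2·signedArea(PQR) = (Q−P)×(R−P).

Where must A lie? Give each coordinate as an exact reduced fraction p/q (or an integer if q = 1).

A = (19/3, -37/3)

1. A_x = 19/3  [CD ∥ AE ∩ DE ∥ CA]
2. A_y = -37/3  [CD ∥ AE ∩ DE ∥ CA]
   → A = (19/3, -37/3)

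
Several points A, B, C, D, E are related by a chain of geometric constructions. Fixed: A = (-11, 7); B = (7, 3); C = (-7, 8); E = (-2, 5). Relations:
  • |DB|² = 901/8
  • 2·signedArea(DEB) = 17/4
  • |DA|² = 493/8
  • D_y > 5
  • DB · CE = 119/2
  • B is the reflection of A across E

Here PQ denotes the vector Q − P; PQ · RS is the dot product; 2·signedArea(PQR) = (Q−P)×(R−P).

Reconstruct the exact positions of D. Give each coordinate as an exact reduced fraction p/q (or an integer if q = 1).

1. D_x = -13/4  [2·signedArea(DEB) = 17/4 ∩ DB · CE = 119/2]
2. D_y = 23/4  [2·signedArea(DEB) = 17/4 ∩ DB · CE = 119/2]
   → D = (-13/4, 23/4)

D = (-13/4, 23/4)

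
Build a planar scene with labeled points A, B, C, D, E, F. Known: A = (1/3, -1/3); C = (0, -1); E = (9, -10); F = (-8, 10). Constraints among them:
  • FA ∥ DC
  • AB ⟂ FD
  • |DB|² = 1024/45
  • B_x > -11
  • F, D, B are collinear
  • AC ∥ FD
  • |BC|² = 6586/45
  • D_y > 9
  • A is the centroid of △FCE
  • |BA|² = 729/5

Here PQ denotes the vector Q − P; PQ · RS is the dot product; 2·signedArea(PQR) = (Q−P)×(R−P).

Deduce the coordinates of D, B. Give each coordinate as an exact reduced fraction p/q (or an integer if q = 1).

B = (-157/15, 76/15)
D = (-25/3, 28/3)

1. D_x = -25/3  [FA ∥ DC ∩ AC ∥ FD]
2. D_y = 28/3  [FA ∥ DC ∩ AC ∥ FD]
   → D = (-25/3, 28/3)
3. B_x = -157/15  [F, D, B are collinear ∩ AB ⟂ FD]
4. B_y = 76/15  [F, D, B are collinear ∩ AB ⟂ FD]
   → B = (-157/15, 76/15)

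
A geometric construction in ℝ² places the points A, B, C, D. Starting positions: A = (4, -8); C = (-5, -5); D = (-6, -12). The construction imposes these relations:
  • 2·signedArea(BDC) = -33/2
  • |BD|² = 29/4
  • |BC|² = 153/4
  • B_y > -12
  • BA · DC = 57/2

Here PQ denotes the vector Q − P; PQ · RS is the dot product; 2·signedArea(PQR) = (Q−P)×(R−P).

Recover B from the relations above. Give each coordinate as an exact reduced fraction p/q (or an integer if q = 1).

1. B_x = -7/2  [2·signedArea(BDC) = -33/2 ∩ BA · DC = 57/2]
2. B_y = -11  [2·signedArea(BDC) = -33/2 ∩ BA · DC = 57/2]
   → B = (-7/2, -11)

B = (-7/2, -11)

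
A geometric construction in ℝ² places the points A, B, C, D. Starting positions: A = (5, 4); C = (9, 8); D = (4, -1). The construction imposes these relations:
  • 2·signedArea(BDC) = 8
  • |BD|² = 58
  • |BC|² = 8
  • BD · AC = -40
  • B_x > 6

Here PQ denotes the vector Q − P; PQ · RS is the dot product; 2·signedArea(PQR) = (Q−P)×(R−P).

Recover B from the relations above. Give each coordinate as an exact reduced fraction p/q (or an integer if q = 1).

1. B_x = 7  [2·signedArea(BDC) = 8 ∩ BD · AC = -40]
2. B_y = 6  [2·signedArea(BDC) = 8 ∩ BD · AC = -40]
   → B = (7, 6)

B = (7, 6)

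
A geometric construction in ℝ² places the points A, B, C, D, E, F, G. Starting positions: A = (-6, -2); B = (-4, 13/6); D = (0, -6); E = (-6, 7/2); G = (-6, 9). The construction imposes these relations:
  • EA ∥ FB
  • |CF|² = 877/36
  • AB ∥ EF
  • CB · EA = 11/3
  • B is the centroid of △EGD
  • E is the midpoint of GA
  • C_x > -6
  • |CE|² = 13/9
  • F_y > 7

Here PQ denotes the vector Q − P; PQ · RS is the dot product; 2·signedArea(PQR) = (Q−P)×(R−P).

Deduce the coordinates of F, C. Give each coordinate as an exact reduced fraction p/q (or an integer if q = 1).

1. F_x = -4  [EA ∥ FB ∩ AB ∥ EF]
2. F_y = 23/3  [EA ∥ FB ∩ AB ∥ EF]
   → F = (-4, 23/3)
3. C_y = 17/6  [CB · EA = 11/3]
4. C_x = -5  [|CE|² = 13/9]
   → C = (-5, 17/6)

C = (-5, 17/6)
F = (-4, 23/3)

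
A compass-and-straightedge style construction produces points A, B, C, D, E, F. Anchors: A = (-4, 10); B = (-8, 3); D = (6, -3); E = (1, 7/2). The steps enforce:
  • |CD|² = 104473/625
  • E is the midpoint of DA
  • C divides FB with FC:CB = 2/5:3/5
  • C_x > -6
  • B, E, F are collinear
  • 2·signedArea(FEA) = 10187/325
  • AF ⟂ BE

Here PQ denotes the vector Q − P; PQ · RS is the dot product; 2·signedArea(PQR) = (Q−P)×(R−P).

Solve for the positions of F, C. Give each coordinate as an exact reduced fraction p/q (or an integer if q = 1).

1. F_x = -1178/325  [B, E, F are collinear ∩ AF ⟂ BE]
2. F_y = 1054/325  [B, E, F are collinear ∩ AF ⟂ BE]
   → F = (-1178/325, 1054/325)
3. C_x = -8734/1625  [C divides FB with FC:CB = 2/5:3/5]
4. C_y = 5112/1625  [C divides FB with FC:CB = 2/5:3/5]
   → C = (-8734/1625, 5112/1625)

C = (-8734/1625, 5112/1625)
F = (-1178/325, 1054/325)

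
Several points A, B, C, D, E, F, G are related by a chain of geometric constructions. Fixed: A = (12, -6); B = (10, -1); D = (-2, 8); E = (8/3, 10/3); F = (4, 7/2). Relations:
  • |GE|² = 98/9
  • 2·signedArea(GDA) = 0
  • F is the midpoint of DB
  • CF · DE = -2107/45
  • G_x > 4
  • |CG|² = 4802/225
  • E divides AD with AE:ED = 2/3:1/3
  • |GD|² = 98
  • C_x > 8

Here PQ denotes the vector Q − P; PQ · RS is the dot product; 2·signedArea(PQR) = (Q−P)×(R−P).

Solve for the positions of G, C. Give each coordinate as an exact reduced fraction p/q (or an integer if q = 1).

C = (124/15, -34/15)
G = (5, 1)

1. G_x = 5  [line 14·x + 14·y + -84 = 0 ∩ |GE|² = 98/9]
2. G_y = 1  [line 14·x + 14·y + -84 = 0 ∩ |GE|² = 98/9]
   → G = (5, 1)
3. C_x = 124/15  [line -14/3·x + 14/3·y + 2212/45 = 0 ∩ |CG|² = 4802/225]
4. C_y = -34/15  [line -14/3·x + 14/3·y + 2212/45 = 0 ∩ |CG|² = 4802/225]
   → C = (124/15, -34/15)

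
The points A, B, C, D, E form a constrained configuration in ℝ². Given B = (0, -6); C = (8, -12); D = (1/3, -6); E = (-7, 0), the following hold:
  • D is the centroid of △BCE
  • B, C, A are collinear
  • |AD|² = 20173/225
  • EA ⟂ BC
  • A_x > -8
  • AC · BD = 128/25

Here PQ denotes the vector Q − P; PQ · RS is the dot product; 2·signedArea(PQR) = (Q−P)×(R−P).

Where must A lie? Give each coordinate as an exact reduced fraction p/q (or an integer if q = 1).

A = (-184/25, -12/25)

1. A_x = -184/25  [B, C, A are collinear ∩ EA ⟂ BC]
2. A_y = -12/25  [B, C, A are collinear ∩ EA ⟂ BC]
   → A = (-184/25, -12/25)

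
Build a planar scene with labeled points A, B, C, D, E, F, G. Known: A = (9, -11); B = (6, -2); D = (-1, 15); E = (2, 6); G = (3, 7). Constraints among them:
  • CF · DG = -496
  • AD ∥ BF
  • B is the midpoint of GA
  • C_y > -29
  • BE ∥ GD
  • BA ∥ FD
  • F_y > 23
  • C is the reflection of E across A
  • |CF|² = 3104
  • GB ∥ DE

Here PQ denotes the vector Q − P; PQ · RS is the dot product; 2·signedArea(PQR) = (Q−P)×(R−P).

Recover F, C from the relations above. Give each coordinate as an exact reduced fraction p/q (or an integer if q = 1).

1. F_x = -4  [BA ∥ FD ∩ AD ∥ BF]
2. F_y = 24  [BA ∥ FD ∩ AD ∥ BF]
   → F = (-4, 24)
3. C_x = 16  [C is the reflection of E across A]
4. C_y = -28  [C is the reflection of E across A]
   → C = (16, -28)

C = (16, -28)
F = (-4, 24)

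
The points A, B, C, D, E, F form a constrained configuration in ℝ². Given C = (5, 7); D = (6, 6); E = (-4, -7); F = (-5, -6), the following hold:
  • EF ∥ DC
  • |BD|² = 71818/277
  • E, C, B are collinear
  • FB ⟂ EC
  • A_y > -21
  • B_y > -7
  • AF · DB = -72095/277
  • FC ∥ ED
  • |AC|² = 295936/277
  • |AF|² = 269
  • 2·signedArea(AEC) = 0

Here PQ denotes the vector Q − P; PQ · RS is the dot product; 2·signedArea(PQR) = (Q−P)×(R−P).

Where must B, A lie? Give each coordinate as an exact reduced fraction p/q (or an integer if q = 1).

1. B_x = -1063/277  [E, C, B are collinear ∩ FB ⟂ EC]
2. B_y = -1869/277  [E, C, B are collinear ∩ FB ⟂ EC]
   → B = (-1063/277, -1869/277)
3. A_x = -3511/277  [2·signedArea(AEC) = 0 ∩ AF · DB = -72095/277]
4. A_y = -5677/277  [2·signedArea(AEC) = 0 ∩ AF · DB = -72095/277]
   → A = (-3511/277, -5677/277)

A = (-3511/277, -5677/277)
B = (-1063/277, -1869/277)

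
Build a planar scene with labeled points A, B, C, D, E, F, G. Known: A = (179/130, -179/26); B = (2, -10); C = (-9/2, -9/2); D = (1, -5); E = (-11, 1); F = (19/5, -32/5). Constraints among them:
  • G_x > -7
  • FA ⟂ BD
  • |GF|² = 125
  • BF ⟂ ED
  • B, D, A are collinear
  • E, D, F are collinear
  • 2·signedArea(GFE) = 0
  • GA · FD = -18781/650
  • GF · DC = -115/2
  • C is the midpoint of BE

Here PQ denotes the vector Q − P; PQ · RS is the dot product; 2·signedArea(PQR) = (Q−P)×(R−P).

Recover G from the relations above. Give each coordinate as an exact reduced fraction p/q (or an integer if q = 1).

1. G_x = -31/5  [2·signedArea(GFE) = 0 ∩ GA · FD = -18781/650]
2. G_y = -7/5  [2·signedArea(GFE) = 0 ∩ GA · FD = -18781/650]
   → G = (-31/5, -7/5)

G = (-31/5, -7/5)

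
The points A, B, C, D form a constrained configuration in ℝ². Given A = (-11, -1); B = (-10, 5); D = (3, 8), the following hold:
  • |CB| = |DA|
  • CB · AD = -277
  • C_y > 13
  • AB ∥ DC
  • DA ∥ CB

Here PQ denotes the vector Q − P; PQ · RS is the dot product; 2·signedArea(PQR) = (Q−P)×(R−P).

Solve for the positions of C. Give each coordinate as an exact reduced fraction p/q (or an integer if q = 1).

C = (4, 14)

1. C_x = 4  [DA ∥ CB ∩ AB ∥ DC]
2. C_y = 14  [DA ∥ CB ∩ AB ∥ DC]
   → C = (4, 14)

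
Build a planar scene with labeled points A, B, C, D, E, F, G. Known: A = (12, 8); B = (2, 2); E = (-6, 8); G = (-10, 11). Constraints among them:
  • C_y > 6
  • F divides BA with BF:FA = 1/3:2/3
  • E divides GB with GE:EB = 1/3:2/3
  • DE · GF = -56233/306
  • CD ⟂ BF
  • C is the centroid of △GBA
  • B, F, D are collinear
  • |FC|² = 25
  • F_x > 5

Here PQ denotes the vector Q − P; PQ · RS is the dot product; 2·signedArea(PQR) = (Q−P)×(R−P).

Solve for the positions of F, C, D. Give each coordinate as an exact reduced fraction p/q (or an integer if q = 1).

1. F_x = 16/3  [F divides BA with BF:FA = 1/3:2/3]
2. F_y = 4  [F divides BA with BF:FA = 1/3:2/3]
   → F = (16/3, 4)
3. C_x = 4/3  [C is the centroid of △GBA]
4. C_y = 7  [C is the centroid of △GBA]
   → C = (4/3, 7)
5. D_x = 379/102  [B, F, D are collinear ∩ CD ⟂ BF]
6. D_y = 103/34  [B, F, D are collinear ∩ CD ⟂ BF]
   → D = (379/102, 103/34)

C = (4/3, 7)
D = (379/102, 103/34)
F = (16/3, 4)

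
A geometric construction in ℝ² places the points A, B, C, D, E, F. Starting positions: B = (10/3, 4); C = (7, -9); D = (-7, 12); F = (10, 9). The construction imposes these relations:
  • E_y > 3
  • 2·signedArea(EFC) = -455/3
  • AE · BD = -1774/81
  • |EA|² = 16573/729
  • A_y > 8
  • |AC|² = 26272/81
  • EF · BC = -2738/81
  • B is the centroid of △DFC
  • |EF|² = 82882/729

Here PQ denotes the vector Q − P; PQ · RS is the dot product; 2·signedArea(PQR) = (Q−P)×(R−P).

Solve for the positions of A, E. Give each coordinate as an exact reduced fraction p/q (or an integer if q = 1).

1. E_x = 19/27  [2·signedArea(EFC) = -455/3 ∩ EF · BC = -2738/81]
2. E_y = 34/9  [2·signedArea(EFC) = -455/3 ∩ EF · BC = -2738/81]
   → E = (19/27, 34/9)
3. A_x = 19/9  [line 31/3·x + -8·y + 1211/27 = 0 ∩ |AC|² = 26272/81]
4. A_y = 25/3  [line 31/3·x + -8·y + 1211/27 = 0 ∩ |AC|² = 26272/81]
   → A = (19/9, 25/3)

A = (19/9, 25/3)
E = (19/27, 34/9)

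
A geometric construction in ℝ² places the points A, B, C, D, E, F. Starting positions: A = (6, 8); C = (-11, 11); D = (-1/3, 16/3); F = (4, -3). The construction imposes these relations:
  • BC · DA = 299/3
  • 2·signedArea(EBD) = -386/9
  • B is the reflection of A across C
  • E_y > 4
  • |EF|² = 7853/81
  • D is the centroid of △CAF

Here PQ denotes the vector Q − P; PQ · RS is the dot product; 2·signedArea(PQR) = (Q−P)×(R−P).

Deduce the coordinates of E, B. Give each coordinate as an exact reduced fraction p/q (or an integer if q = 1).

B = (-28, 14)
E = (-22/9, 40/9)

1. B_x = -28  [B is the reflection of A across C]
2. B_y = 14  [B is the reflection of A across C]
   → B = (-28, 14)
3. E_x = -22/9  [line 26/3·x + 83/3·y + -916/9 = 0 ∩ |EF|² = 7853/81]
4. E_y = 40/9  [line 26/3·x + 83/3·y + -916/9 = 0 ∩ |EF|² = 7853/81]
   → E = (-22/9, 40/9)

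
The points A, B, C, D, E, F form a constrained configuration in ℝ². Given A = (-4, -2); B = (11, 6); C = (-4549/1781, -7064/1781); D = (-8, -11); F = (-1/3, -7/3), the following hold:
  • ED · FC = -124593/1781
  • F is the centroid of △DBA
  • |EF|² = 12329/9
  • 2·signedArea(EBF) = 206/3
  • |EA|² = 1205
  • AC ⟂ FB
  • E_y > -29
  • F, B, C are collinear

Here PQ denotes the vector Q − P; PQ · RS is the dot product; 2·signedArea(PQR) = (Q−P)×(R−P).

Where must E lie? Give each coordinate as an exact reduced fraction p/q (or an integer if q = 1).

1. E_x = -27  [2·signedArea(EBF) = 206/3 ∩ ED · FC = -124593/1781]
2. E_y = -28  [2·signedArea(EBF) = 206/3 ∩ ED · FC = -124593/1781]
   → E = (-27, -28)

E = (-27, -28)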